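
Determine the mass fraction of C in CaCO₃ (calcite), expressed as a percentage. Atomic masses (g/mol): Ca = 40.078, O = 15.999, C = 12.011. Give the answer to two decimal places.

Formula mass = 1*40.078 + 1*12.011 + 3*15.999 = 100.086 g/mol, of which 12.011 g is C.
So C makes up 12.011/100.086 = 0.1200 of the mass, i.e. 12.00%.

12.00 mass %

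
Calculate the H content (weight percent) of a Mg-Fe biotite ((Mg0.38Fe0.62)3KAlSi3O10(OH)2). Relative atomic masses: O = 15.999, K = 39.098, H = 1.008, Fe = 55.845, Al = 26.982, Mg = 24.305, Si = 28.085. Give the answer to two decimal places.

0.42 weight percent

Formula mass = 1.14*24.305 + 1.86*55.845 + 1*39.098 + 1*26.982 + 3*28.085 + 12*15.999 + 2*1.008 = 475.918 g/mol, of which 2.016 g is H.
So H makes up 2.016/475.918 = 0.0042 of the mass, i.e. 0.42%.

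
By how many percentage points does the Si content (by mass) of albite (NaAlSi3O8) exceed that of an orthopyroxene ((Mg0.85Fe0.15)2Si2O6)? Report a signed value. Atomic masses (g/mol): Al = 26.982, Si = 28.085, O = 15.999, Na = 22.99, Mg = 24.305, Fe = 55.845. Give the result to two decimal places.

Si in NaAlSi3O8: molar mass 262.219 g/mol; 3×28.085 = 84.255 g → 32.13 wt%.
Si in (Mg0.85Fe0.15)2Si2O6: molar mass 210.236 g/mol; 2×28.085 = 56.170 g → 26.72 wt%.
Difference = 32.13 − 26.72 = 5.41 percentage points.

5.41 percentage points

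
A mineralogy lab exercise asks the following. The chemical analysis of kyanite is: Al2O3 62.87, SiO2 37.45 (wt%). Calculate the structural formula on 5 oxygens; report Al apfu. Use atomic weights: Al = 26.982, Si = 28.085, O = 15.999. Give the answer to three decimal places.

62.87 wt% Al2O3 ÷ 101.961 g/mol = 0.61661 mol, giving 1.23322 Al and 1.84983 O.
37.45 wt% SiO2 ÷ 60.083 g/mol = 0.62330 mol, giving 0.62330 Si and 1.24660 O.
Oxygen sums to 3.09643; scaling by 5/3.09643 = 1.61476 puts the formula on 5 O.
Al: 1.23322 × 1.61476 = 1.991 atoms per formula unit.

1.991 Al apfu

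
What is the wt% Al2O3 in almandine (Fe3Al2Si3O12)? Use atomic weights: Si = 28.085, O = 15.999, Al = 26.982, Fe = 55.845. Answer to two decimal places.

Molar mass of Fe3Al2Si3O12 = 3×55.845 + 2×26.982 + 3×28.085 + 12×15.999 = 497.742 g/mol.
Each formula unit contains 2 Al, equivalent to 2/2 = 1.0000 mol Al2O3.
M(Al2O3) = 2×26.982 + 3×15.999 = 101.961 g/mol.
Mass of Al2O3 per formula unit = 1.0000 × 101.961 = 101.961 g.
Al2O3 wt% = 101.961 / 497.742 × 100 = 20.48%.

20.48 wt%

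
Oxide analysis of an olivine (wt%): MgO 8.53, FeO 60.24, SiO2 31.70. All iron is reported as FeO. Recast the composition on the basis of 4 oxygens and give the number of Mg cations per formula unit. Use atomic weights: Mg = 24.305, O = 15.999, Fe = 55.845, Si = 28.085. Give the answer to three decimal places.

MgO: 8.53/40.304 = 0.21164 mol → 0.21164 mol Mg, 0.21164 mol O.
FeO: 60.24/71.844 = 0.83848 mol → 0.83848 mol Fe, 0.83848 mol O.
SiO2: 31.70/60.083 = 0.52760 mol → 0.52760 mol Si, 1.05520 mol O.
Total oxygen = 2.10532 mol. Normalization factor = 4/2.10532 = 1.89995.
Mg per 4 O = 0.21164 × 1.89995 = 0.402.

0.402 Mg apfu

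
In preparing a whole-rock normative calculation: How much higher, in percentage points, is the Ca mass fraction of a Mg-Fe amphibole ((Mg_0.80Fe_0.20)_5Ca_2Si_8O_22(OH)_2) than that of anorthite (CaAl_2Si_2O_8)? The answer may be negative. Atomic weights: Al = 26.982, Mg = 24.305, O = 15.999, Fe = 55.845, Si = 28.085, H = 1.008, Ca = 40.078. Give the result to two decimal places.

-4.91 percentage points

M((Mg_0.80Fe_0.20)_5Ca_2Si_8O_22(OH)_2) = 843.893 g/mol, so wt% Ca = 80.156/843.893 × 100 = 9.50%.
M(CaAl_2Si_2O_8) = 278.204 g/mol, so wt% Ca = 40.078/278.204 × 100 = 14.41%.
9.50 − 14.41 = -4.91 pp.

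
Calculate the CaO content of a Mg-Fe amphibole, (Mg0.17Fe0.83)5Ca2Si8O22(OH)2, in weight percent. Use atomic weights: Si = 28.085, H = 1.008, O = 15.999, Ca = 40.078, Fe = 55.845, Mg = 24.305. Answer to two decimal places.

11.89 wt%

M((Mg0.17Fe0.83)5Ca2Si8O22(OH)2) = 943.244 g/mol; M(CaO) = 56.077 g/mol.
Moles CaO per formula unit = 2 Ca ÷ 1 = 2.0000.
CaO fraction = (2.0000 × 56.077) / 943.244 = 112.154/943.244 = 0.1189.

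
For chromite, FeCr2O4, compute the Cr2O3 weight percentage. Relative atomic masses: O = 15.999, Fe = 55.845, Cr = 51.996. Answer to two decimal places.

67.90 wt%

Molar mass of FeCr2O4 = 1*55.845 + 2*51.996 + 4*15.999 = 223.833 g/mol.
Each formula unit contains 2 Cr, equivalent to 2/2 = 1.0000 mol Cr2O3.
M(Cr2O3) = 2×51.996 + 3×15.999 = 151.989 g/mol.
Mass of Cr2O3 per formula unit = 1.0000 × 151.989 = 151.989 g.
Cr2O3 wt% = 151.989 / 223.833 × 100 = 67.90%.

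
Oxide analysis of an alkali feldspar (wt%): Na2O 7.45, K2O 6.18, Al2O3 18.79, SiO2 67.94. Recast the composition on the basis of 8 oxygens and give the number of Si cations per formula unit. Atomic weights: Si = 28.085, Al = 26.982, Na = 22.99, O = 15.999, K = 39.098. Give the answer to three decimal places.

7.45 wt% Na2O ÷ 61.979 g/mol = 0.12020 mol, giving 0.24040 Na and 0.12020 O.
6.18 wt% K2O ÷ 94.195 g/mol = 0.06561 mol, giving 0.13122 K and 0.06561 O.
18.79 wt% Al2O3 ÷ 101.961 g/mol = 0.18429 mol, giving 0.36858 Al and 0.55287 O.
67.94 wt% SiO2 ÷ 60.083 g/mol = 1.13077 mol, giving 1.13077 Si and 2.26154 O.
Oxygen sums to 3.00022; scaling by 8/3.00022 = 2.66647 puts the formula on 8 O.
Si: 1.13077 × 2.66647 = 3.015 atoms per formula unit.

3.015 Si apfu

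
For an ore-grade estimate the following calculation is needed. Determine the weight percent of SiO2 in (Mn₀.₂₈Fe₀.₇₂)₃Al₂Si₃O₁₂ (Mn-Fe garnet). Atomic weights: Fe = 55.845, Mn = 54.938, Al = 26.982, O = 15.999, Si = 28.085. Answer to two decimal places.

M((Mn₀.₂₈Fe₀.₇₂)₃Al₂Si₃O₁₂) = 496.980 g/mol; M(SiO2) = 60.083 g/mol.
Moles SiO2 per formula unit = 3 Si ÷ 1 = 3.0000.
SiO2 fraction = (3.0000 × 60.083) / 496.980 = 180.249/496.980 = 0.3627.

36.27 wt%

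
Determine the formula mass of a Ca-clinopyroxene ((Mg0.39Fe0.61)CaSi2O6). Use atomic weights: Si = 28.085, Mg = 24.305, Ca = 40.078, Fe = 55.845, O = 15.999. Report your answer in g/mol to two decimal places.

235.79 g/mol

M = 0.39(24.305) + 0.61(55.845) + 1(40.078) + 2(28.085) + 6(15.999)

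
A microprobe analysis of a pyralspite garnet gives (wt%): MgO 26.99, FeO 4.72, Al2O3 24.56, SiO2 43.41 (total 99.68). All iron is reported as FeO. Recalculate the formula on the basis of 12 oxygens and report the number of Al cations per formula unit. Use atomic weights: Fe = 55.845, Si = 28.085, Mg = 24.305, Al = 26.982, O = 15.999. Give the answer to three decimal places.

MgO: 26.99/40.304 = 0.66966 mol → 0.66966 mol Mg, 0.66966 mol O.
FeO: 4.72/71.844 = 0.06570 mol → 0.06570 mol Fe, 0.06570 mol O.
Al2O3: 24.56/101.961 = 0.24088 mol → 0.48176 mol Al, 0.72264 mol O.
SiO2: 43.41/60.083 = 0.72250 mol → 0.72250 mol Si, 1.44500 mol O.
Total oxygen = 2.90300 mol. Normalization factor = 12/2.90300 = 4.13365.
Al per 12 O = 0.48176 × 4.13365 = 1.991.

1.991 Al apfu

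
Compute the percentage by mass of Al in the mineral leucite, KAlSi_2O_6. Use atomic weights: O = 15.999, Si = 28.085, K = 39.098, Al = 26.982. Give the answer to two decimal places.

12.36 wt%

Molar mass of KAlSi_2O_6: 1·39.098 + 1·26.982 + 2·28.085 + 6·15.999 = 218.244 g/mol.
Mass of Al per formula unit: 1 × 26.982 = 26.982 g.
Weight fraction Al = 26.982 / 218.244 = 0.1236.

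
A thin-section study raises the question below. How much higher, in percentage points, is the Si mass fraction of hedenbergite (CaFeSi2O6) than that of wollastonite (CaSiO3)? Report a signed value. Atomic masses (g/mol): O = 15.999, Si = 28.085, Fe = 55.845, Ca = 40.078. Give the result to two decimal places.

-1.54 percentage points

M(CaFeSi2O6) = 248.087 g/mol, so wt% Si = 56.170/248.087 × 100 = 22.64%.
M(CaSiO3) = 116.160 g/mol, so wt% Si = 28.085/116.160 × 100 = 24.18%.
22.64 − 24.18 = -1.54 pp.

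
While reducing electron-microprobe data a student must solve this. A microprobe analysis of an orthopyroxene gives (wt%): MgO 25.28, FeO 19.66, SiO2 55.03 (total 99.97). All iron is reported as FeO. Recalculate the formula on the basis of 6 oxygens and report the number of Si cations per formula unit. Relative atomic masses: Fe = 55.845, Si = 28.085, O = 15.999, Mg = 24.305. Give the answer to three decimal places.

MgO (M=40.304): mol = 0.62723; Mg = 0.62723, O = 0.62723.
FeO (M=71.844): mol = 0.27365; Fe = 0.27365, O = 0.27365.
SiO2 (M=60.083): mol = 0.91590; Si = 0.91590, O = 1.83180.
ΣO = 2.73268; factor = 6/ΣO = 2.19565.
Si apfu = 0.91590 × 2.19565 = 2.011.

2.011 Si apfu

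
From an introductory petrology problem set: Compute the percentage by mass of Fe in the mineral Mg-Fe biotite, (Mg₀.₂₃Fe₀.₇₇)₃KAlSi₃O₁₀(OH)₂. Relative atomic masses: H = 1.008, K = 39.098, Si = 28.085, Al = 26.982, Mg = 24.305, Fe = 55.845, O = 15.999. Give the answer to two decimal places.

26.32 weight percent

Formula mass = 0.69×24.305 + 2.31×55.845 + 1×39.098 + 1×26.982 + 3×28.085 + 12×15.999 + 2×1.008 = 490.111 g/mol, of which 129.002 g is Fe.
So Fe makes up 129.002/490.111 = 0.2632 of the mass, i.e. 26.32%.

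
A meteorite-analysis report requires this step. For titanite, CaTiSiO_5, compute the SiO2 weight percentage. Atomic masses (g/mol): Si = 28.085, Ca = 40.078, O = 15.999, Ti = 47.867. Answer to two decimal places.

30.65 wt%

Molar mass of CaTiSiO_5 = 1·40.078 + 1·47.867 + 1·28.085 + 5·15.999 = 196.025 g/mol.
Each formula unit contains 1 Si, equivalent to 1/1 = 1.0000 mol SiO2.
M(SiO2) = 1×28.085 + 2×15.999 = 60.083 g/mol.
Mass of SiO2 per formula unit = 1.0000 × 60.083 = 60.083 g.
SiO2 wt% = 60.083 / 196.025 × 100 = 30.65%.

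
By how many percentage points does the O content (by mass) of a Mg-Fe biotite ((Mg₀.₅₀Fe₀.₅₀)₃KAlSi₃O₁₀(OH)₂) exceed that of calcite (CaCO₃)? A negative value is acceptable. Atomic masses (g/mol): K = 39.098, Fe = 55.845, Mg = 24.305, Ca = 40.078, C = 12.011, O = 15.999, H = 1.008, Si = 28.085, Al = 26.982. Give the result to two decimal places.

M((Mg₀.₅₀Fe₀.₅₀)₃KAlSi₃O₁₀(OH)₂) = 464.564 g/mol, so wt% O = 191.988/464.564 × 100 = 41.33%.
M(CaCO₃) = 100.086 g/mol, so wt% O = 47.997/100.086 × 100 = 47.96%.
41.33 − 47.96 = -6.63 pp.

-6.63 percentage points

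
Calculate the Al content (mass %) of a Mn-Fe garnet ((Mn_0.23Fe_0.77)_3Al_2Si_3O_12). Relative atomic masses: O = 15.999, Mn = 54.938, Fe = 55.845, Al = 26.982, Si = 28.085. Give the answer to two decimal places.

Formula mass = 0.69*54.938 + 2.31*55.845 + 2*26.982 + 3*28.085 + 12*15.999 = 497.116 g/mol, of which 53.964 g is Al.
So Al makes up 53.964/497.116 = 0.1086 of the mass, i.e. 10.86%.

10.86 mass %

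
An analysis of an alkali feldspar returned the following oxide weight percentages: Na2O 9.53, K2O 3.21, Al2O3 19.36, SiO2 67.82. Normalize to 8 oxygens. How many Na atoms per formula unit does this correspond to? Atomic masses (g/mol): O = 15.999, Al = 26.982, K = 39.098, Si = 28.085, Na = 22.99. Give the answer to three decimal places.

Na2O (M=61.979): mol = 0.15376; Na = 0.30752, O = 0.15376.
K2O (M=94.195): mol = 0.03408; K = 0.06816, O = 0.03408.
Al2O3 (M=101.961): mol = 0.18988; Al = 0.37976, O = 0.56964.
SiO2 (M=60.083): mol = 1.12877; Si = 1.12877, O = 2.25754.
ΣO = 3.01502; factor = 8/ΣO = 2.65338.
Na apfu = 0.30752 × 2.65338 = 0.816.

0.816 Na apfu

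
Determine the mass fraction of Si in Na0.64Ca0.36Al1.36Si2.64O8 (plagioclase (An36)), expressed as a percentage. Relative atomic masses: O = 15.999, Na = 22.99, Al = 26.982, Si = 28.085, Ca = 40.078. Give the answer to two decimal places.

27.67 mass %

Molar mass of Na0.64Ca0.36Al1.36Si2.64O8: 0.64×22.99 + 0.36×40.078 + 1.36×26.982 + 2.64×28.085 + 8×15.999 = 267.974 g/mol.
Mass of Si per formula unit: 2.64 × 28.085 = 74.144 g.
Weight fraction Si = 74.144 / 267.974 = 0.2767.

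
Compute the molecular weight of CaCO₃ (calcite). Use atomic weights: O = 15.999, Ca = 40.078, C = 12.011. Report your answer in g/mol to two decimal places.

Ca: 1 × 40.078 = 40.0780
C: 1 × 12.011 = 12.0110
O: 3 × 15.999 = 47.9970
Summing the contributions gives the formula mass.

100.09 g/mol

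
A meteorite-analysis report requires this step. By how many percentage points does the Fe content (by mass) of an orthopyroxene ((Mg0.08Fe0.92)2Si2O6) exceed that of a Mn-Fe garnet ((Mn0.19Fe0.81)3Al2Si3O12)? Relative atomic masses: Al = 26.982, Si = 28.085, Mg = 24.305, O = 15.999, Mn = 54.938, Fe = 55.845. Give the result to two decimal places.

M((Mg0.08Fe0.92)2Si2O6) = 258.808 g/mol, so wt% Fe = 102.755/258.808 × 100 = 39.70%.
M((Mn0.19Fe0.81)3Al2Si3O12) = 497.225 g/mol, so wt% Fe = 135.703/497.225 × 100 = 27.29%.
39.70 − 27.29 = 12.41 pp.

12.41 percentage points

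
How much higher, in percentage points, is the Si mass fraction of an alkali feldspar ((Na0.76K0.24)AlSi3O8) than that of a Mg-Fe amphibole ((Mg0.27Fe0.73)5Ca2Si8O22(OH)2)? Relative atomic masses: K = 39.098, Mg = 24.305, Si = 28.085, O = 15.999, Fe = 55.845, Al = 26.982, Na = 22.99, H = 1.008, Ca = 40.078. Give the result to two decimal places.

7.44 percentage points

M((Na0.76K0.24)AlSi3O8) = 266.085 g/mol, so wt% Si = 84.255/266.085 × 100 = 31.66%.
M((Mg0.27Fe0.73)5Ca2Si8O22(OH)2) = 927.474 g/mol, so wt% Si = 224.680/927.474 × 100 = 24.22%.
31.66 − 24.22 = 7.44 pp.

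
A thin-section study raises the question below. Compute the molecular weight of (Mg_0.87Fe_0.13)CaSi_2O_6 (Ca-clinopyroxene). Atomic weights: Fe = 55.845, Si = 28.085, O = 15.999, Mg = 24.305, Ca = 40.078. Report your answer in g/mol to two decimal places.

M = 0.87·24.305 + 0.13·55.845 + 1·40.078 + 2·28.085 + 6·15.999

220.65 g/mol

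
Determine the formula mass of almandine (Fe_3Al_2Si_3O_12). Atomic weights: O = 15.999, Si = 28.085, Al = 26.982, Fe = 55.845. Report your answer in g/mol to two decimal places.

497.74 g/mol

The formula mass is the sum 3*55.845 + 2*26.982 + 3*28.085 + 12*15.999.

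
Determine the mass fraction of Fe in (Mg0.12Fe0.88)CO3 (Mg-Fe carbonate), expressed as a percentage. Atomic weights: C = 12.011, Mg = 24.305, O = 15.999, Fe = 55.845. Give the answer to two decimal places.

Formula mass = 0.12×24.305 + 0.88×55.845 + 1×12.011 + 3×15.999 = 112.068 g/mol, of which 49.144 g is Fe.
So Fe makes up 49.144/112.068 = 0.4385 of the mass, i.e. 43.85%.

43.85 weight percent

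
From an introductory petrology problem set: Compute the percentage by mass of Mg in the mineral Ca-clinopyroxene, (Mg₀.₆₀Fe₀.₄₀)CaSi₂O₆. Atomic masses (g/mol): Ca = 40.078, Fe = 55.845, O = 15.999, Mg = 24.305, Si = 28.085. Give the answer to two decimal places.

Molar mass of (Mg₀.₆₀Fe₀.₄₀)CaSi₂O₆: 0.60×24.305 + 0.40×55.845 + 1×40.078 + 2×28.085 + 6×15.999 = 229.163 g/mol.
Mass of Mg per formula unit: 0.60 × 24.305 = 14.583 g.
Weight fraction Mg = 14.583 / 229.163 = 0.0636.

6.36 wt%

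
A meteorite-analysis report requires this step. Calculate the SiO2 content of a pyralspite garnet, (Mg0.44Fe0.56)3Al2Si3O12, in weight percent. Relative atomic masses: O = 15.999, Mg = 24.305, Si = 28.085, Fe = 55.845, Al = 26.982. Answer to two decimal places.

39.52 wt%

Molar mass of (Mg0.44Fe0.56)3Al2Si3O12 = 1.32*24.305 + 1.68*55.845 + 2*26.982 + 3*28.085 + 12*15.999 = 456.109 g/mol.
Each formula unit contains 3 Si, equivalent to 3/1 = 3.0000 mol SiO2.
M(SiO2) = 1×28.085 + 2×15.999 = 60.083 g/mol.
Mass of SiO2 per formula unit = 3.0000 × 60.083 = 180.249 g.
SiO2 wt% = 180.249 / 456.109 × 100 = 39.52%.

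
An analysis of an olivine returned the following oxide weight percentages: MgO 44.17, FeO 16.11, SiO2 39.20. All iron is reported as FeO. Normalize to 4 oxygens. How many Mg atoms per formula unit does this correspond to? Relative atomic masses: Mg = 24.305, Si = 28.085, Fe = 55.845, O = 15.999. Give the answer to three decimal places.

MgO: 44.17/40.304 = 1.09592 mol → 1.09592 mol Mg, 1.09592 mol O.
FeO: 16.11/71.844 = 0.22424 mol → 0.22424 mol Fe, 0.22424 mol O.
SiO2: 39.20/60.083 = 0.65243 mol → 0.65243 mol Si, 1.30486 mol O.
Total oxygen = 2.62502 mol. Normalization factor = 4/2.62502 = 1.52380.
Mg per 4 O = 1.09592 × 1.52380 = 1.670.

1.670 Mg apfu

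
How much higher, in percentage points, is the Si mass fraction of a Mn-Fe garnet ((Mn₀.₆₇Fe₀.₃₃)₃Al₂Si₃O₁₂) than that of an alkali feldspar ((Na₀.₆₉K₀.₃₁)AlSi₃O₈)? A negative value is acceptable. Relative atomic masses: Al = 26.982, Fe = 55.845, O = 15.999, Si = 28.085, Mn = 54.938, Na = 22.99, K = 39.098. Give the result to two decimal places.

M((Mn₀.₆₇Fe₀.₃₃)₃Al₂Si₃O₁₂) = 495.919 g/mol, so wt% Si = 84.255/495.919 × 100 = 16.99%.
M((Na₀.₆₉K₀.₃₁)AlSi₃O₈) = 267.212 g/mol, so wt% Si = 84.255/267.212 × 100 = 31.53%.
16.99 − 31.53 = -14.54 pp.

-14.54 percentage points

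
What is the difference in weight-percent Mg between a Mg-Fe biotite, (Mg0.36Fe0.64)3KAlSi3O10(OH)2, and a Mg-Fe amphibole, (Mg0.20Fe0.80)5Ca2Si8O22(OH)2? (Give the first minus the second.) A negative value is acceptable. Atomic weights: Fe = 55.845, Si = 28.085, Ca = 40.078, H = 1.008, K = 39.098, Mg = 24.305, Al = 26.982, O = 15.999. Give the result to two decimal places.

2.90 percentage points

M((Mg0.36Fe0.64)3KAlSi3O10(OH)2) = 477.811 g/mol, so wt% Mg = 26.249/477.811 × 100 = 5.49%.
M((Mg0.20Fe0.80)5Ca2Si8O22(OH)2) = 938.513 g/mol, so wt% Mg = 24.305/938.513 × 100 = 2.59%.
5.49 − 2.59 = 2.90 pp.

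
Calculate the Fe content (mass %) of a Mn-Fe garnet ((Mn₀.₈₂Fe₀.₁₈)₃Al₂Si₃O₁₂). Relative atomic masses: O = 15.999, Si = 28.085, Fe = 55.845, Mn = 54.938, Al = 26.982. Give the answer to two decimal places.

Formula mass = 2.46*54.938 + 0.54*55.845 + 2*26.982 + 3*28.085 + 12*15.999 = 495.511 g/mol, of which 30.156 g is Fe.
So Fe makes up 30.156/495.511 = 0.0609 of the mass, i.e. 6.09%.

6.09 mass %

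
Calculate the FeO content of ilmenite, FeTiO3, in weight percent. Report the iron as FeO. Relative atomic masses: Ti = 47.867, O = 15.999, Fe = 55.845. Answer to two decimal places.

Formula mass = 151.709 g/mol.
1 Fe → 1.0000 mol FeO per formula unit; M(FeO) = 71.844, so FeO mass = 71.844 g.
71.844/151.709 × 100 = 47.36 wt%.

47.36 wt%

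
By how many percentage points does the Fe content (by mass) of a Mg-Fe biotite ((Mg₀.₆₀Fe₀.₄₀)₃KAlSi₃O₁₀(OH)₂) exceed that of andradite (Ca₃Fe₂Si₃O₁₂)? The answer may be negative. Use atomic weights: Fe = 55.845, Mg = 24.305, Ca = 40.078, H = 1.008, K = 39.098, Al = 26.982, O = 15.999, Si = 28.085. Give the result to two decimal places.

M((Mg₀.₆₀Fe₀.₄₀)₃KAlSi₃O₁₀(OH)₂) = 455.102 g/mol, so wt% Fe = 67.014/455.102 × 100 = 14.73%.
M(Ca₃Fe₂Si₃O₁₂) = 508.167 g/mol, so wt% Fe = 111.690/508.167 × 100 = 21.98%.
14.73 − 21.98 = -7.25 pp.

-7.25 percentage points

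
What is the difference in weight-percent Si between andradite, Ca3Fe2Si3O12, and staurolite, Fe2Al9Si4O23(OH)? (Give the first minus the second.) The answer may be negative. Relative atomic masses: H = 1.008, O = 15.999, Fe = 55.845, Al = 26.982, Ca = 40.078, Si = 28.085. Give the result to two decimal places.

3.39 percentage points

M(Ca3Fe2Si3O12) = 508.167 g/mol, so wt% Si = 84.255/508.167 × 100 = 16.58%.
M(Fe2Al9Si4O23(OH)) = 851.852 g/mol, so wt% Si = 112.340/851.852 × 100 = 13.19%.
16.58 − 13.19 = 3.39 pp.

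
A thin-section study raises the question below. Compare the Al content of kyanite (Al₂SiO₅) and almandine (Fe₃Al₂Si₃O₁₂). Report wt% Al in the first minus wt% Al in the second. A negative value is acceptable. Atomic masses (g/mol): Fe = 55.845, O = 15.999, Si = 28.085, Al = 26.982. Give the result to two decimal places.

M(Al₂SiO₅) = 162.044 g/mol, so wt% Al = 53.964/162.044 × 100 = 33.30%.
M(Fe₃Al₂Si₃O₁₂) = 497.742 g/mol, so wt% Al = 53.964/497.742 × 100 = 10.84%.
33.30 − 10.84 = 22.46 pp.

22.46 percentage points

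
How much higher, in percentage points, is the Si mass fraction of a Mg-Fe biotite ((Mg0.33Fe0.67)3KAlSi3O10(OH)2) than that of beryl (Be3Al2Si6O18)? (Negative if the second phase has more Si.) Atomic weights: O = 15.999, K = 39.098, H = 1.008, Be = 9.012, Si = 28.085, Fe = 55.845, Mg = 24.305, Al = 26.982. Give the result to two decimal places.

-13.82 percentage points

Si in (Mg0.33Fe0.67)3KAlSi3O10(OH)2: molar mass 480.649 g/mol; 3×28.085 = 84.255 g → 17.53 wt%.
Si in Be3Al2Si6O18: molar mass 537.492 g/mol; 6×28.085 = 168.510 g → 31.35 wt%.
Difference = 17.53 − 31.35 = -13.82 percentage points.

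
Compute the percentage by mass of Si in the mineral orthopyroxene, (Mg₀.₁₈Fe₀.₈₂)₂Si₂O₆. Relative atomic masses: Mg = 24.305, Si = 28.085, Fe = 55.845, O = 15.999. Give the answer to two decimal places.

22.25 wt%

Formula mass = 0.36·24.305 + 1.64·55.845 + 2·28.085 + 6·15.999 = 252.500 g/mol, of which 56.170 g is Si.
So Si makes up 56.170/252.500 = 0.2225 of the mass, i.e. 22.25%.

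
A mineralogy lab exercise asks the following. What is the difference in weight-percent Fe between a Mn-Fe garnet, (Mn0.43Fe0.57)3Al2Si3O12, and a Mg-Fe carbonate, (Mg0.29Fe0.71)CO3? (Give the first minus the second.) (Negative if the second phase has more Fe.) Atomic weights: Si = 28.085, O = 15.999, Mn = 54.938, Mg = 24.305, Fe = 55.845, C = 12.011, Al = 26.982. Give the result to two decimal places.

-17.93 percentage points

M((Mn0.43Fe0.57)3Al2Si3O12) = 496.572 g/mol, so wt% Fe = 95.495/496.572 × 100 = 19.23%.
M((Mg0.29Fe0.71)CO3) = 106.706 g/mol, so wt% Fe = 39.650/106.706 × 100 = 37.16%.
19.23 − 37.16 = -17.93 pp.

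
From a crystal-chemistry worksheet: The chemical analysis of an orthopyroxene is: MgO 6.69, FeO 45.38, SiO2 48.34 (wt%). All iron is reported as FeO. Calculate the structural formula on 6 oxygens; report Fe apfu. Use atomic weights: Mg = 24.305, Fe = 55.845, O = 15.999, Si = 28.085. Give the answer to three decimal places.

1.575 Fe apfu

6.69 wt% MgO ÷ 40.304 g/mol = 0.16599 mol, giving 0.16599 Mg and 0.16599 O.
45.38 wt% FeO ÷ 71.844 g/mol = 0.63165 mol, giving 0.63165 Fe and 0.63165 O.
48.34 wt% SiO2 ÷ 60.083 g/mol = 0.80455 mol, giving 0.80455 Si and 1.60910 O.
Oxygen sums to 2.40674; scaling by 6/2.40674 = 2.49300 puts the formula on 6 O.
Fe: 0.63165 × 2.49300 = 1.575 atoms per formula unit.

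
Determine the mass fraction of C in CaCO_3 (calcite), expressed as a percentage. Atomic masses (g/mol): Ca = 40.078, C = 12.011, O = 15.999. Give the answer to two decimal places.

12.00 weight percent

M(CaCO_3) = 100.086 g/mol.
C contributes 1 × 12.011 = 12.011 g per mole.
12.011/100.086 = 0.1200 → 12.00%.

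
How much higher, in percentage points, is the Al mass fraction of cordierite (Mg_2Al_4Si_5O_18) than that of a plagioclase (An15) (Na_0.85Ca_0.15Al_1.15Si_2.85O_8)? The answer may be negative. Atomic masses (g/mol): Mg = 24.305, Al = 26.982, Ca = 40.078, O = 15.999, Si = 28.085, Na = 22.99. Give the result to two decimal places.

6.72 percentage points

Al in Mg_2Al_4Si_5O_18: molar mass 584.945 g/mol; 4×26.982 = 107.928 g → 18.45 wt%.
Al in Na_0.85Ca_0.15Al_1.15Si_2.85O_8: molar mass 264.617 g/mol; 1.15×26.982 = 31.029 g → 11.73 wt%.
Difference = 18.45 − 11.73 = 6.72 percentage points.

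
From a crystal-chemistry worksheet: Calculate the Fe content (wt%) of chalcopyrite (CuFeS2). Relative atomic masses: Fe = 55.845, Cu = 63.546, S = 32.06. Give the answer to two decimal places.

M(CuFeS2) = 183.511 g/mol.
Fe contributes 1 × 55.845 = 55.845 g per mole.
55.845/183.511 = 0.3043 → 30.43%.

30.43 wt%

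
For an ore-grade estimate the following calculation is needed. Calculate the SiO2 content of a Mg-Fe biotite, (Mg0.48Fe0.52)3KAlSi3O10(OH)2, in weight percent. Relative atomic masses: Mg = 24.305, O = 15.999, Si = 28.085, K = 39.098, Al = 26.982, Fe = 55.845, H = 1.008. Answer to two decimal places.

Molar mass of (Mg0.48Fe0.52)3KAlSi3O10(OH)2 = 1.44*24.305 + 1.56*55.845 + 1*39.098 + 1*26.982 + 3*28.085 + 12*15.999 + 2*1.008 = 466.456 g/mol.
Each formula unit contains 3 Si, equivalent to 3/1 = 3.0000 mol SiO2.
M(SiO2) = 1×28.085 + 2×15.999 = 60.083 g/mol.
Mass of SiO2 per formula unit = 3.0000 × 60.083 = 180.249 g.
SiO2 wt% = 180.249 / 466.456 × 100 = 38.64%.

38.64 wt%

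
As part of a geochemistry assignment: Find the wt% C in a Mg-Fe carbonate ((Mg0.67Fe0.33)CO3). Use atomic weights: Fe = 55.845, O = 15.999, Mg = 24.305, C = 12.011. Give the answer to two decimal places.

Molar mass of (Mg0.67Fe0.33)CO3: 0.67*24.305 + 0.33*55.845 + 1*12.011 + 3*15.999 = 94.721 g/mol.
Mass of C per formula unit: 1 × 12.011 = 12.011 g.
Weight fraction C = 12.011 / 94.721 = 0.1268.

12.68 wt%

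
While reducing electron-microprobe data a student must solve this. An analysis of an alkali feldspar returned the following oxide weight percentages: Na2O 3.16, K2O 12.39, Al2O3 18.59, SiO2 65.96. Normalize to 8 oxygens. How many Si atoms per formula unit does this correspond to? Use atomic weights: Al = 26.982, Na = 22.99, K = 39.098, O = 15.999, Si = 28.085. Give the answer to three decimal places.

3.002 Si apfu

3.16 wt% Na2O ÷ 61.979 g/mol = 0.05099 mol, giving 0.10198 Na and 0.05099 O.
12.39 wt% K2O ÷ 94.195 g/mol = 0.13154 mol, giving 0.26308 K and 0.13154 O.
18.59 wt% Al2O3 ÷ 101.961 g/mol = 0.18232 mol, giving 0.36464 Al and 0.54696 O.
65.96 wt% SiO2 ÷ 60.083 g/mol = 1.09781 mol, giving 1.09781 Si and 2.19562 O.
Oxygen sums to 2.92511; scaling by 8/2.92511 = 2.73494 puts the formula on 8 O.
Si: 1.09781 × 2.73494 = 3.002 atoms per formula unit.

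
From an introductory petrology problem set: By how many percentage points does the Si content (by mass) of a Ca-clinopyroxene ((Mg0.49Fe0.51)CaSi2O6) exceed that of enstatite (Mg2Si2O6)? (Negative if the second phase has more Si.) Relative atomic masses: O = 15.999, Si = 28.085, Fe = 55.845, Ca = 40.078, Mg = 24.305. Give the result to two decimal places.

-3.83 percentage points

Si in (Mg0.49Fe0.51)CaSi2O6: molar mass 232.632 g/mol; 2×28.085 = 56.170 g → 24.15 wt%.
Si in Mg2Si2O6: molar mass 200.774 g/mol; 2×28.085 = 56.170 g → 27.98 wt%.
Difference = 24.15 − 27.98 = -3.83 percentage points.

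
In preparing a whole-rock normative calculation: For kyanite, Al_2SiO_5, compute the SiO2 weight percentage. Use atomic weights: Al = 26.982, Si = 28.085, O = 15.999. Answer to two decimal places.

37.08 wt%

Formula mass = 162.044 g/mol.
1 Si → 1.0000 mol SiO2 per formula unit; M(SiO2) = 60.083, so SiO2 mass = 60.083 g.
60.083/162.044 × 100 = 37.08 wt%.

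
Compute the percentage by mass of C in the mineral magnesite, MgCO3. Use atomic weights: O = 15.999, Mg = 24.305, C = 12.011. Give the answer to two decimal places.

14.25 mass %

Formula mass = 1*24.305 + 1*12.011 + 3*15.999 = 84.313 g/mol, of which 12.011 g is C.
So C makes up 12.011/84.313 = 0.1425 of the mass, i.e. 14.25%.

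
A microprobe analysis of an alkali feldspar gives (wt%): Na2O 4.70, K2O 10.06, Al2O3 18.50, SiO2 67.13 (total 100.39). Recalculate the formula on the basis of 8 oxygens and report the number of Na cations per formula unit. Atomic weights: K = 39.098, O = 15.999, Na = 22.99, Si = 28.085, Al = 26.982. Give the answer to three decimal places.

4.70 wt% Na2O ÷ 61.979 g/mol = 0.07583 mol, giving 0.15166 Na and 0.07583 O.
10.06 wt% K2O ÷ 94.195 g/mol = 0.10680 mol, giving 0.21360 K and 0.10680 O.
18.50 wt% Al2O3 ÷ 101.961 g/mol = 0.18144 mol, giving 0.36288 Al and 0.54432 O.
67.13 wt% SiO2 ÷ 60.083 g/mol = 1.11729 mol, giving 1.11729 Si and 2.23458 O.
Oxygen sums to 2.96153; scaling by 8/2.96153 = 2.70131 puts the formula on 8 O.
Na: 0.15166 × 2.70131 = 0.410 atoms per formula unit.

0.410 Na apfu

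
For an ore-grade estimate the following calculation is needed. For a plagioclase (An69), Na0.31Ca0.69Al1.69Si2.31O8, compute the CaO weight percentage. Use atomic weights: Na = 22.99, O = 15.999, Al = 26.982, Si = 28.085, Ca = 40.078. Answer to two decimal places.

Formula mass = 273.249 g/mol.
0.69 Ca → 0.6900 mol CaO per formula unit; M(CaO) = 56.077, so CaO mass = 38.693 g.
38.693/273.249 × 100 = 14.16 wt%.

14.16 wt%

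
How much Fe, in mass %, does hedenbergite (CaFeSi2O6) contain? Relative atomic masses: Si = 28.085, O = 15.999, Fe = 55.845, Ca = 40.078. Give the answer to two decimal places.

22.51 mass %

Molar mass of CaFeSi2O6: 1·40.078 + 1·55.845 + 2·28.085 + 6·15.999 = 248.087 g/mol.
Mass of Fe per formula unit: 1 × 55.845 = 55.845 g.
Weight fraction Fe = 55.845 / 248.087 = 0.2251.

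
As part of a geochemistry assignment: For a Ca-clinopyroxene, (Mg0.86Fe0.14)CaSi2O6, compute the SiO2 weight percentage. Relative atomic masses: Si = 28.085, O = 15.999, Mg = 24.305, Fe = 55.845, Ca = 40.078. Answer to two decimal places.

54.38 wt%

Formula mass = 220.963 g/mol.
2 Si → 2.0000 mol SiO2 per formula unit; M(SiO2) = 60.083, so SiO2 mass = 120.166 g.
120.166/220.963 × 100 = 54.38 wt%.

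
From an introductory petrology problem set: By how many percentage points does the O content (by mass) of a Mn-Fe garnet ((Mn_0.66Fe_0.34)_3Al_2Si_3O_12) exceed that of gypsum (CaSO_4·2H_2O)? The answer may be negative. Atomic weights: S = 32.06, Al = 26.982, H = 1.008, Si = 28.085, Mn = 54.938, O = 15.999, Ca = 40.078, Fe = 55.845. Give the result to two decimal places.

O in (Mn_0.66Fe_0.34)_3Al_2Si_3O_12: molar mass 495.946 g/mol; 12×15.999 = 191.988 g → 38.71 wt%.
O in CaSO_4·2H_2O: molar mass 172.164 g/mol; 6×15.999 = 95.994 g → 55.76 wt%.
Difference = 38.71 − 55.76 = -17.05 percentage points.

-17.05 percentage points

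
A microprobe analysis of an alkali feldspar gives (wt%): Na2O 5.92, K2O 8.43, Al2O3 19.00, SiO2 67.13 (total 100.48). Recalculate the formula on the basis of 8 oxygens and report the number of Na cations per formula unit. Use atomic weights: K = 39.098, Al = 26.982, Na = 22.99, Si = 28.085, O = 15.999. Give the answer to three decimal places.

0.513 Na apfu

Na2O (M=61.979): mol = 0.09552; Na = 0.19104, O = 0.09552.
K2O (M=94.195): mol = 0.08950; K = 0.17900, O = 0.08950.
Al2O3 (M=101.961): mol = 0.18635; Al = 0.37270, O = 0.55905.
SiO2 (M=60.083): mol = 1.11729; Si = 1.11729, O = 2.23458.
ΣO = 2.97865; factor = 8/ΣO = 2.68578.
Na apfu = 0.19104 × 2.68578 = 0.513.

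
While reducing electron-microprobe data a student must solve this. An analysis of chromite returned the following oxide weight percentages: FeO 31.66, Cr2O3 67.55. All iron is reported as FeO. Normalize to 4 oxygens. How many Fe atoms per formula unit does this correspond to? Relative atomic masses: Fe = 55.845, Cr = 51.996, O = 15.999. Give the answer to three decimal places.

0.994 Fe apfu

FeO (M=71.844): mol = 0.44068; Fe = 0.44068, O = 0.44068.
Cr2O3 (M=151.989): mol = 0.44444; Cr = 0.88888, O = 1.33332.
ΣO = 1.77400; factor = 4/ΣO = 2.25479.
Fe apfu = 0.44068 × 2.25479 = 0.994.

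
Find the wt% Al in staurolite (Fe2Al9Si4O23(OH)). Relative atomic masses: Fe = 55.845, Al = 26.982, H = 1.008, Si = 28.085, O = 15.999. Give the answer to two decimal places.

28.51 wt%

M(Fe2Al9Si4O23(OH)) = 851.852 g/mol.
Al contributes 9 × 26.982 = 242.838 g per mole.
242.838/851.852 = 0.2851 → 28.51%.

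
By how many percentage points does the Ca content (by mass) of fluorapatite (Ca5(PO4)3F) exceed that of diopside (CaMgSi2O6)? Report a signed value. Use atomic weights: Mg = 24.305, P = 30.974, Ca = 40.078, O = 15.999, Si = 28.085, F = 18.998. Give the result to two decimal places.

21.23 percentage points

M(Ca5(PO4)3F) = 504.298 g/mol, so wt% Ca = 200.390/504.298 × 100 = 39.74%.
M(CaMgSi2O6) = 216.547 g/mol, so wt% Ca = 40.078/216.547 × 100 = 18.51%.
39.74 − 18.51 = 21.23 pp.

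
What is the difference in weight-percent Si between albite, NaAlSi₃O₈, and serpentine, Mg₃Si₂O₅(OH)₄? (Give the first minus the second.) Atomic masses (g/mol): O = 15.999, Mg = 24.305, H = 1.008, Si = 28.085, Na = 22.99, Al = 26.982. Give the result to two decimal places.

M(NaAlSi₃O₈) = 262.219 g/mol, so wt% Si = 84.255/262.219 × 100 = 32.13%.
M(Mg₃Si₂O₅(OH)₄) = 277.108 g/mol, so wt% Si = 56.170/277.108 × 100 = 20.27%.
32.13 − 20.27 = 11.86 pp.

11.86 percentage points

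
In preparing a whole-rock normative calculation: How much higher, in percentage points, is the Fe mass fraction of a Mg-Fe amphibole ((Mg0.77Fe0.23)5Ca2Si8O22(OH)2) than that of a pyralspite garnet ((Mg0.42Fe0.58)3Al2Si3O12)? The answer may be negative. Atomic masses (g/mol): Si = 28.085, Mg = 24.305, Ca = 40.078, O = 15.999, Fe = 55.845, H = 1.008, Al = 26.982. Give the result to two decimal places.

Fe in (Mg0.77Fe0.23)5Ca2Si8O22(OH)2: molar mass 848.624 g/mol; 1.15×55.845 = 64.222 g → 7.57 wt%.
Fe in (Mg0.42Fe0.58)3Al2Si3O12: molar mass 458.002 g/mol; 1.74×55.845 = 97.170 g → 21.22 wt%.
Difference = 7.57 − 21.22 = -13.65 percentage points.

-13.65 percentage points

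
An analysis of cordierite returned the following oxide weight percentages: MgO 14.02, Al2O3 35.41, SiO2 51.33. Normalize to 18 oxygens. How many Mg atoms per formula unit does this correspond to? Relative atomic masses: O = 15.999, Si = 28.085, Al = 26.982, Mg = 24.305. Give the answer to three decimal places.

MgO (M=40.304): mol = 0.34786; Mg = 0.34786, O = 0.34786.
Al2O3 (M=101.961): mol = 0.34729; Al = 0.69458, O = 1.04187.
SiO2 (M=60.083): mol = 0.85432; Si = 0.85432, O = 1.70864.
ΣO = 3.09837; factor = 18/ΣO = 5.80951.
Mg apfu = 0.34786 × 5.80951 = 2.021.

2.021 Mg apfu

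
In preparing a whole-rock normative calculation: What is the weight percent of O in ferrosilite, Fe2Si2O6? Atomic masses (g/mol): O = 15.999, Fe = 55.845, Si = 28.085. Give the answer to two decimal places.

Formula mass = 2×55.845 + 2×28.085 + 6×15.999 = 263.854 g/mol, of which 95.994 g is O.
So O makes up 95.994/263.854 = 0.3638 of the mass, i.e. 36.38%.

36.38 wt%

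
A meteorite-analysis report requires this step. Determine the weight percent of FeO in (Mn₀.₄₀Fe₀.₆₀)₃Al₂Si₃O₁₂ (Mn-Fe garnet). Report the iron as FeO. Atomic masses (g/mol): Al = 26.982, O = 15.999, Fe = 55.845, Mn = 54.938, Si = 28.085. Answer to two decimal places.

Formula mass = 496.654 g/mol.
1.80 Fe → 1.8000 mol FeO per formula unit; M(FeO) = 71.844, so FeO mass = 129.319 g.
129.319/496.654 × 100 = 26.04 wt%.

26.04 wt%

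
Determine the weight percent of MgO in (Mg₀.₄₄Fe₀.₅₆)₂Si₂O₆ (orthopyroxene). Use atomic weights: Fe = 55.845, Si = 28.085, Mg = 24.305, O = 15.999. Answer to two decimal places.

Molar mass of (Mg₀.₄₄Fe₀.₅₆)₂Si₂O₆ = 0.88*24.305 + 1.12*55.845 + 2*28.085 + 6*15.999 = 236.099 g/mol.
Each formula unit contains 0.88 Mg, equivalent to 0.88/1 = 0.8800 mol MgO.
M(MgO) = 1×24.305 + 1×15.999 = 40.304 g/mol.
Mass of MgO per formula unit = 0.8800 × 40.304 = 35.468 g.
MgO wt% = 35.468 / 236.099 × 100 = 15.02%.

15.02 wt%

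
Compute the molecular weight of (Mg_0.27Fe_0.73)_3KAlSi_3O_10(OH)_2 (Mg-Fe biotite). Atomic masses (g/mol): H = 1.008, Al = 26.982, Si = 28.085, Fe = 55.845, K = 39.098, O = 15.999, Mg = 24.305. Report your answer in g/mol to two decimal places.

The formula mass is the sum 0.81(24.305) + 2.19(55.845) + 1(39.098) + 1(26.982) + 3(28.085) + 12(15.999) + 2(1.008).

486.33 g/mol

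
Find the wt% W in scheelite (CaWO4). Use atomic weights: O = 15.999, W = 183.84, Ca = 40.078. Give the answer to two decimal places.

63.85 mass %

M(CaWO4) = 287.914 g/mol.
W contributes 1 × 183.84 = 183.840 g per mole.
183.840/287.914 = 0.6385 → 63.85%.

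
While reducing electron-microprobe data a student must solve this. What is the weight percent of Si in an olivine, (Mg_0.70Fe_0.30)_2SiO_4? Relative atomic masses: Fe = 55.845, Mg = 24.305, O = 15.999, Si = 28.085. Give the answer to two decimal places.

17.60 mass %

M((Mg_0.70Fe_0.30)_2SiO_4) = 159.615 g/mol.
Si contributes 1 × 28.085 = 28.085 g per mole.
28.085/159.615 = 0.1760 → 17.60%.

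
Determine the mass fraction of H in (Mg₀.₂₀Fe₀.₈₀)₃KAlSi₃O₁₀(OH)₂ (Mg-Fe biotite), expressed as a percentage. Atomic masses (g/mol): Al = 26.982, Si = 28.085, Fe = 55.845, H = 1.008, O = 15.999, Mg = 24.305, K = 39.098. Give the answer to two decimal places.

Formula mass = 0.60·24.305 + 2.40·55.845 + 1·39.098 + 1·26.982 + 3·28.085 + 12·15.999 + 2·1.008 = 492.950 g/mol, of which 2.016 g is H.
So H makes up 2.016/492.950 = 0.0041 of the mass, i.e. 0.41%.

0.41 mass %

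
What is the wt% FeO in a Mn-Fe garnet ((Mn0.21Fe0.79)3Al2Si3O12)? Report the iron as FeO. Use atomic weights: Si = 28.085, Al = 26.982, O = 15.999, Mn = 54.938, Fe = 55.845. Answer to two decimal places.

34.25 wt%

M((Mn0.21Fe0.79)3Al2Si3O12) = 497.171 g/mol; M(FeO) = 71.844 g/mol.
Moles FeO per formula unit = 2.37 Fe ÷ 1 = 2.3700.
FeO fraction = (2.3700 × 71.844) / 497.171 = 170.270/497.171 = 0.3425.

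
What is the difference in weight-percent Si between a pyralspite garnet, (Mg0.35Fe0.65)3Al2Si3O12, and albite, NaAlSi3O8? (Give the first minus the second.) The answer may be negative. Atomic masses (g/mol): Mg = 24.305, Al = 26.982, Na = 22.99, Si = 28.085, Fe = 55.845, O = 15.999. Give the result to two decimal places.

-14.00 percentage points

First mineral: 84.255 g Si in 464.625 g formula = 18.13 wt% Si.
Second mineral: 84.255 g Si in 262.219 g formula = 32.13 wt% Si.
18.13% − 32.13% gives a difference of -14.00 percentage points.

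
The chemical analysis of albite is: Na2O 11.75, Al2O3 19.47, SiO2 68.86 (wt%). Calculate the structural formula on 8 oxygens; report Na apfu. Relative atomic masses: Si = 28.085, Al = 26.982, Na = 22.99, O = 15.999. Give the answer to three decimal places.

Na2O (M=61.979): mol = 0.18958; Na = 0.37916, O = 0.18958.
Al2O3 (M=101.961): mol = 0.19096; Al = 0.38192, O = 0.57288.
SiO2 (M=60.083): mol = 1.14608; Si = 1.14608, O = 2.29216.
ΣO = 3.05462; factor = 8/ΣO = 2.61898.
Na apfu = 0.37916 × 2.61898 = 0.993.

0.993 Na apfu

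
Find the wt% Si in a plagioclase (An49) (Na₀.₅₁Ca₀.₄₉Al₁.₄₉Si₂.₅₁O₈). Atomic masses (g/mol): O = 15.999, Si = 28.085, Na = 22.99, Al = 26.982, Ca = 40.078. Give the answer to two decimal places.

26.10 weight percent

M(Na₀.₅₁Ca₀.₄₉Al₁.₄₉Si₂.₅₁O₈) = 270.052 g/mol.
Si contributes 2.51 × 28.085 = 70.493 g per mole.
70.493/270.052 = 0.2610 → 26.10%.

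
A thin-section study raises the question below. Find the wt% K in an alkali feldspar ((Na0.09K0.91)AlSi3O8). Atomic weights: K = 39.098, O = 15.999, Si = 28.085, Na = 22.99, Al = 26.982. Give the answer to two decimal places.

Molar mass of (Na0.09K0.91)AlSi3O8: 0.09*22.99 + 0.91*39.098 + 1*26.982 + 3*28.085 + 8*15.999 = 276.877 g/mol.
Mass of K per formula unit: 0.91 × 39.098 = 35.579 g.
Weight fraction K = 35.579 / 276.877 = 0.1285.

12.85 wt%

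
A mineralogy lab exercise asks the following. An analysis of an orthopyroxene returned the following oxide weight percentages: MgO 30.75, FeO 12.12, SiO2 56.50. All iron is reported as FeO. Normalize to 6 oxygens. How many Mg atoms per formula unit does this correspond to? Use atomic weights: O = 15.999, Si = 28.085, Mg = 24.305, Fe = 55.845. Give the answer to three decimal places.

MgO: 30.75/40.304 = 0.76295 mol → 0.76295 mol Mg, 0.76295 mol O.
FeO: 12.12/71.844 = 0.16870 mol → 0.16870 mol Fe, 0.16870 mol O.
SiO2: 56.50/60.083 = 0.94037 mol → 0.94037 mol Si, 1.88074 mol O.
Total oxygen = 2.81239 mol. Normalization factor = 6/2.81239 = 2.13342.
Mg per 6 O = 0.76295 × 2.13342 = 1.628.

1.628 Mg apfu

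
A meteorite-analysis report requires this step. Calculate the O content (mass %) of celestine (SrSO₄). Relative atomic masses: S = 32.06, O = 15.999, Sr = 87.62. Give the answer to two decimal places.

Formula mass = 1*87.62 + 1*32.06 + 4*15.999 = 183.676 g/mol, of which 63.996 g is O.
So O makes up 63.996/183.676 = 0.3484 of the mass, i.e. 34.84%.

34.84 mass %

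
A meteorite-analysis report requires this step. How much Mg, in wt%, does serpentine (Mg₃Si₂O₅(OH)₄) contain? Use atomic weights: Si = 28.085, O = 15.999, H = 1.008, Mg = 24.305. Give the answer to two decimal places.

M(Mg₃Si₂O₅(OH)₄) = 277.108 g/mol.
Mg contributes 3 × 24.305 = 72.915 g per mole.
72.915/277.108 = 0.2631 → 26.31%.

26.31 wt%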